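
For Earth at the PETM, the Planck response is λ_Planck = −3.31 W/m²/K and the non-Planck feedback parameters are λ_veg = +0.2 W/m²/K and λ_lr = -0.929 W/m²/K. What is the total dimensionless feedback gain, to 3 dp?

Convert to gains: g_veg = 0.2/3.31 = 0.06042; g_lr = -0.929/3.31 = -0.2807.
Total gain g = -0.22028.

-0.220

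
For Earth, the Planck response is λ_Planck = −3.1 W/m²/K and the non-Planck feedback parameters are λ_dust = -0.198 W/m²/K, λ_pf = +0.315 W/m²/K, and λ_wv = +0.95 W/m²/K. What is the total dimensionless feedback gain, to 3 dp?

0.344

Convert to gains: g_dust = -0.198/3.1 = -0.06387; g_pf = 0.315/3.1 = 0.1016; g_wv = 0.95/3.1 = 0.3065.
Total gain g = 0.34423.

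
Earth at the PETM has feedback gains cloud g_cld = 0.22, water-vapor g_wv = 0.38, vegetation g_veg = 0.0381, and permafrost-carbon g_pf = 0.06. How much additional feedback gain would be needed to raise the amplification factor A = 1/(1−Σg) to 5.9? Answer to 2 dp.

Current total gain = 0.6981.
Target gain for A = 5.9: g* = 1 − 1/5.9 = 0.8305.
Additional gain needed = 0.8305 − 0.6981 = 0.13.

0.13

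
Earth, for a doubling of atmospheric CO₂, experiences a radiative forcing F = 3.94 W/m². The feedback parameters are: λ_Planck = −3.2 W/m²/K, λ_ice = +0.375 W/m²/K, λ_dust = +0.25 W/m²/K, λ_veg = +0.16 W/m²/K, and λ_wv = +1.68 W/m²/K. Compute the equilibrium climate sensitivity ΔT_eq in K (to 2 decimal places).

Net feedback parameter λ = (−3.2) + (+0.375) + (+0.25) + (+0.16) + (+1.68) = -0.735 W/m²/K.
ΔT = −F/λ = −3.94/(-0.735) = 5.36 K.

5.36 K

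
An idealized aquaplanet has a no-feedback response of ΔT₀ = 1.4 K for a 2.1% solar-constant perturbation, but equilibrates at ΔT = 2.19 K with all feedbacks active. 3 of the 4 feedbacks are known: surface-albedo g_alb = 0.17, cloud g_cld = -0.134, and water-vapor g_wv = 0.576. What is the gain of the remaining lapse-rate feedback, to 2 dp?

-0.25

Amplification A = ΔT/ΔT₀ = 2.19/1.4 = 1.564.
Total gain g = 1 − 1/A = 1 − 1/1.564 = 0.3606.
Known gains sum to 0.17 − 0.134 + 0.576 = 0.612.
g_lr = 0.3606 − 0.612 = -0.25.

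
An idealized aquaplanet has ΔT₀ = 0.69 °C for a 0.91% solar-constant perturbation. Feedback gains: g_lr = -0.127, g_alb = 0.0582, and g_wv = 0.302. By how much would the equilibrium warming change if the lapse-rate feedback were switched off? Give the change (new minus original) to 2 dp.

0.18 °C

Original: g = 0.2332, ΔT = 0.69/(1−0.2332) = 0.8998 °C.
Without lapse-rate: g' = 0.3602, ΔT' = 0.69/(1−0.3602) = 1.0785 °C.
Change = 1.0785 − 0.8998 = 0.18 °C.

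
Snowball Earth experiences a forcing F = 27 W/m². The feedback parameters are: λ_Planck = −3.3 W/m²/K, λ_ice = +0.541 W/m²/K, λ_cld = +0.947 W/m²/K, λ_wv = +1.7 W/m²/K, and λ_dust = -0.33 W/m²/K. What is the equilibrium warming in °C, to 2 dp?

Net feedback parameter λ = (−3.3) + (+0.541) + (+0.947) + (+1.7) + (-0.33) = -0.442 W/m²/K.
ΔT = −F/λ = −27/(-0.442) = 61.09 °C.

61.09 °C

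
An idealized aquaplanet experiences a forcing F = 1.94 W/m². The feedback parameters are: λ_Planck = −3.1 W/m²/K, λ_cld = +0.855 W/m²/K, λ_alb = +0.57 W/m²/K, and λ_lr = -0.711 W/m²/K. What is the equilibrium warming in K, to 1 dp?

0.8 K

Net feedback parameter λ = (−3.1) + (+0.855) + (+0.57) + (-0.711) = -2.386 W/m²/K.
ΔT = −F/λ = −1.94/(-2.386) = 0.8 K.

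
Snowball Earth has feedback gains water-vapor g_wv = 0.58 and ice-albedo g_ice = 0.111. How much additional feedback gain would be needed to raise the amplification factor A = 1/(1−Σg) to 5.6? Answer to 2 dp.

Current total gain = 0.691.
Target gain for A = 5.6: g* = 1 − 1/5.6 = 0.8214.
Additional gain needed = 0.8214 − 0.691 = 0.13.

0.13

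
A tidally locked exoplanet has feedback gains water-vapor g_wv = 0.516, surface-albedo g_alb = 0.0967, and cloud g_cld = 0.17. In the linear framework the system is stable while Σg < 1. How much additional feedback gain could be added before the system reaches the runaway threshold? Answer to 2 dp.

0.22

Current total gain = 0.516 + 0.0967 + 0.17 = 0.7827.
Margin to runaway = 1 − 0.7827 = 0.22.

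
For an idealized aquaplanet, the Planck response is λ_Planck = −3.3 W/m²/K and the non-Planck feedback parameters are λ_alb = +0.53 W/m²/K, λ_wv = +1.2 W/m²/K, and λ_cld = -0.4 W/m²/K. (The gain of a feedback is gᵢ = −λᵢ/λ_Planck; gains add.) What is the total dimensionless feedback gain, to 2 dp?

Convert to gains: g_alb = 0.53/3.3 = 0.1606; g_wv = 1.2/3.3 = 0.3636; g_cld = -0.4/3.3 = -0.1212.
Total gain g = 0.403.

0.40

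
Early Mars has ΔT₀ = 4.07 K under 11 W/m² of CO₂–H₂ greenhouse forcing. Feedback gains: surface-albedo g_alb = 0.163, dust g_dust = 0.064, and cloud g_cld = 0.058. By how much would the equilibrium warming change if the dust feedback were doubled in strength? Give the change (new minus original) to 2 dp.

Original: g = 0.285, ΔT = 4.07/(1−0.285) = 5.6923 K.
With doubled dust: g' = 0.349, ΔT' = 4.07/(1−0.349) = 6.2519 K.
Change = 6.2519 − 5.6923 = 0.56 K.

0.56 K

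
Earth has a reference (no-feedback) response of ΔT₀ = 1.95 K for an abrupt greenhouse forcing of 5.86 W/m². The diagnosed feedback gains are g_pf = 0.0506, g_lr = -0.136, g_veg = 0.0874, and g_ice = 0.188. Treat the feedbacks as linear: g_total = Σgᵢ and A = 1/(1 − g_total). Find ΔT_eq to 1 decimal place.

2.4 K

Total gain g = 0.0506 − 0.136 + 0.0874 + 0.188 = 0.19.
Amplification A = 1/(1 − 0.19) = 1.235.
ΔT = 1.95 × 1.235 = 2.4 K.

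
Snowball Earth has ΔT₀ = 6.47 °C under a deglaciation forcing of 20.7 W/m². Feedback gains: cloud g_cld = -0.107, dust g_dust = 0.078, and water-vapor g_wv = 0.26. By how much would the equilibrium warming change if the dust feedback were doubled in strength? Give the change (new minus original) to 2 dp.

Original: g = 0.231, ΔT = 6.47/(1−0.231) = 8.4135 °C.
With doubled dust: g' = 0.309, ΔT' = 6.47/(1−0.309) = 9.3632 °C.
Change = 9.3632 − 8.4135 = 0.95 °C.

0.95 °C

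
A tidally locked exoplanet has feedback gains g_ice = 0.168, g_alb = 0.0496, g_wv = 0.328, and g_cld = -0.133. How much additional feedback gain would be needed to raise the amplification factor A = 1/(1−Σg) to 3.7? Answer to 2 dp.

0.32

Current total gain = 0.4126.
Target gain for A = 3.7: g* = 1 − 1/3.7 = 0.7297.
Additional gain needed = 0.7297 − 0.4126 = 0.32.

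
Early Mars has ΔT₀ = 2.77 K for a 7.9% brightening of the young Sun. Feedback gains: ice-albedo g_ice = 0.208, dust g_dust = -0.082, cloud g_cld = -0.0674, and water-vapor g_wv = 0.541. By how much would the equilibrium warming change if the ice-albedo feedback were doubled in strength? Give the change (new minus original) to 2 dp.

Original: g = 0.5996, ΔT = 2.77/(1−0.5996) = 6.9181 K.
With doubled ice-albedo: g' = 0.8076, ΔT' = 2.77/(1−0.8076) = 14.3971 K.
Change = 14.3971 − 6.9181 = 7.48 K.

7.48 K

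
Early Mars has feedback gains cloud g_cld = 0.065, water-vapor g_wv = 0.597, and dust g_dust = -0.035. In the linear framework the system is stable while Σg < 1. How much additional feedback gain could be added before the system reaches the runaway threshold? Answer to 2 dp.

0.37

Current total gain = 0.065 + 0.597 − 0.035 = 0.627.
Margin to runaway = 1 − 0.627 = 0.37.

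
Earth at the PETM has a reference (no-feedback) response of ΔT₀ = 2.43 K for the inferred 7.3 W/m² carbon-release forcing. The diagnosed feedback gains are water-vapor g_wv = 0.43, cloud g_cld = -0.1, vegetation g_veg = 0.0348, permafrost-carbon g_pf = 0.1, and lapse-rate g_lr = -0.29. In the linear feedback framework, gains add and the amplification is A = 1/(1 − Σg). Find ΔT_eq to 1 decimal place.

2.9 K

Total gain g = 0.43 − 0.1 + 0.0348 + 0.1 − 0.29 = 0.1748.
Amplification A = 1/(1 − 0.1748) = 1.212.
ΔT = 2.43 × 1.212 = 2.9 K.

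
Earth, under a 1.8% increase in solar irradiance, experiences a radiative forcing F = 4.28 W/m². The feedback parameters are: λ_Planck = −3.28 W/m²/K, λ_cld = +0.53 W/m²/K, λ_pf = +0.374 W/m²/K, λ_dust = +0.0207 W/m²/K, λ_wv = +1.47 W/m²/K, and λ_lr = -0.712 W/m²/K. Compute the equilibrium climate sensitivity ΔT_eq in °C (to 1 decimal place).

2.7 °C

Net feedback parameter λ = (−3.28) + (+0.53) + (+0.374) + (+0.0207) + (+1.47) + (-0.712) = -1.5973 W/m²/K.
ΔT = −F/λ = −4.28/(-1.5973) = 2.7 °C.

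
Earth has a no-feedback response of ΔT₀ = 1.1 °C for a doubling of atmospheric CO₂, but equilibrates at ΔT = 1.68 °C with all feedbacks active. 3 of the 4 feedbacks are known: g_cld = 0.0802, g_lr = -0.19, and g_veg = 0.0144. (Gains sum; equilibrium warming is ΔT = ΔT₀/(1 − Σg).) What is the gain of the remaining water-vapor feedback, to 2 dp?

Amplification A = ΔT/ΔT₀ = 1.68/1.1 = 1.527.
Total gain g = 1 − 1/A = 1 − 1/1.527 = 0.3451.
Known gains sum to 0.0802 − 0.19 + 0.0144 = -0.0954.
g_wv = 0.3451 + 0.0954 = 0.44.

0.44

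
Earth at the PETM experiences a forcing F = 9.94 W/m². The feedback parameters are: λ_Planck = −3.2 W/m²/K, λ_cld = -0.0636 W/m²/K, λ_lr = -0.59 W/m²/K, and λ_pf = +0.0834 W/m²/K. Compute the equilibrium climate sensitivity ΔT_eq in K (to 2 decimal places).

2.64 K

Net feedback parameter λ = (−3.2) + (-0.0636) + (-0.59) + (+0.0834) = -3.7702 W/m²/K.
ΔT = −F/λ = −9.94/(-3.7702) = 2.64 K.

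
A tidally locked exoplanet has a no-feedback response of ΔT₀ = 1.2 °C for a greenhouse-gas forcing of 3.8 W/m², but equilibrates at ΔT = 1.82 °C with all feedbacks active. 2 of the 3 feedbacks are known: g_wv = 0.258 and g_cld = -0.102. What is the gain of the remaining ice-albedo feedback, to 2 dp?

0.18

Amplification A = ΔT/ΔT₀ = 1.82/1.2 = 1.517.
Total gain g = 1 − 1/A = 1 − 1/1.517 = 0.3408.
Known gains sum to 0.258 − 0.102 = 0.156.
g_ice = 0.3408 − 0.156 = 0.18.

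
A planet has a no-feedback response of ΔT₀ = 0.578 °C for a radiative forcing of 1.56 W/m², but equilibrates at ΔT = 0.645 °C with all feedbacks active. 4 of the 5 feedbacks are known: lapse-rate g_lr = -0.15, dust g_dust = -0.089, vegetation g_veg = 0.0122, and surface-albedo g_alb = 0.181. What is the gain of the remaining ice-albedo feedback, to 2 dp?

Amplification A = ΔT/ΔT₀ = 0.645/0.578 = 1.116.
Total gain g = 1 − 1/A = 1 − 1/1.116 = 0.1039.
Known gains sum to -0.15 − 0.089 + 0.0122 + 0.181 = -0.0458.
g_ice = 0.1039 + 0.0458 = 0.15.

0.15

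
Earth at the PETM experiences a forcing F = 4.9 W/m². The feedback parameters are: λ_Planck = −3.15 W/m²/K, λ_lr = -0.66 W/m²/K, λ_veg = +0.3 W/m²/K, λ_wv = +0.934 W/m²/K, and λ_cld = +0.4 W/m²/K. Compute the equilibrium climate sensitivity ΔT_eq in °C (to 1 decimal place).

2.3 °C

Net feedback parameter λ = (−3.15) + (-0.66) + (+0.3) + (+0.934) + (+0.4) = -2.176 W/m²/K.
ΔT = −F/λ = −4.9/(-2.176) = 2.3 °C.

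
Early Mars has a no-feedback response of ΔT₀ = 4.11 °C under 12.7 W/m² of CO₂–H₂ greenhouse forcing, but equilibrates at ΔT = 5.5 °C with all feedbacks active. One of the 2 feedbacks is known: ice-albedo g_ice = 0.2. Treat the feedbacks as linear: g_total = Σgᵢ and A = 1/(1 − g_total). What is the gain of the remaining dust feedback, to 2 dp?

0.05

Amplification A = ΔT/ΔT₀ = 5.5/4.11 = 1.338.
Total gain g = 1 − 1/A = 1 − 1/1.338 = 0.2526.
The known gain is 0.2.
g_dust = 0.2526 − 0.2 = 0.05.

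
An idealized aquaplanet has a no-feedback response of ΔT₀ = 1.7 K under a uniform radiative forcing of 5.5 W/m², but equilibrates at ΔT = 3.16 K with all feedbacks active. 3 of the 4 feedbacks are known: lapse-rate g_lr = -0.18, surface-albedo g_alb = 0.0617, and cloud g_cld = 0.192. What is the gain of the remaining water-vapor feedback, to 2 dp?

Amplification A = ΔT/ΔT₀ = 3.16/1.7 = 1.859.
Total gain g = 1 − 1/A = 1 − 1/1.859 = 0.4621.
Known gains sum to -0.18 + 0.0617 + 0.192 = 0.0737.
g_wv = 0.4621 − 0.0737 = 0.39.

0.39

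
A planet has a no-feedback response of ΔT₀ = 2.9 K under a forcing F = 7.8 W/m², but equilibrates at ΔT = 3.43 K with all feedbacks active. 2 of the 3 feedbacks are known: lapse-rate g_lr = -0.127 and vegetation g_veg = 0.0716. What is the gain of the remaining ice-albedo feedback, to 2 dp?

0.21

Amplification A = ΔT/ΔT₀ = 3.43/2.9 = 1.183.
Total gain g = 1 − 1/A = 1 − 1/1.183 = 0.1547.
Known gains sum to -0.127 + 0.0716 = -0.0554.
g_ice = 0.1547 + 0.0554 = 0.21.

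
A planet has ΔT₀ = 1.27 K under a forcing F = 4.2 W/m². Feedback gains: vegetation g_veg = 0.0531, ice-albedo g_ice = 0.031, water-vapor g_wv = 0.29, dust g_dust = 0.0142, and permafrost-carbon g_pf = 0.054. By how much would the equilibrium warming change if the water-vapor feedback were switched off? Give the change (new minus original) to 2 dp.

-0.78 K

Original: g = 0.4423, ΔT = 1.27/(1−0.4423) = 2.2772 K.
Without water-vapor: g' = 0.1523, ΔT' = 1.27/(1−0.1523) = 1.4982 K.
Change = 1.4982 − 2.2772 = -0.78 K.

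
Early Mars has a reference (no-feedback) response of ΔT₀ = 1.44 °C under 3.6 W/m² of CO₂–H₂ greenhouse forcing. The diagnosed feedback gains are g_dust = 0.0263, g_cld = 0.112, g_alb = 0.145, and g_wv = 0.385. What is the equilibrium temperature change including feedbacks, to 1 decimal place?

Total gain g = 0.0263 + 0.112 + 0.145 + 0.385 = 0.6683.
Amplification A = 1/(1 − 0.6683) = 3.015.
ΔT = 1.44 × 3.015 = 4.3 °C.

4.3 °C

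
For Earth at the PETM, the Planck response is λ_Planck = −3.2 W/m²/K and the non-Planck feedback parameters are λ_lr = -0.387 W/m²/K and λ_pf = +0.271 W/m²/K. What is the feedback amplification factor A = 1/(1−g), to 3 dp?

0.965

Convert to gains: g_lr = -0.387/3.2 = -0.1209; g_pf = 0.271/3.2 = 0.08469.
Total gain g = -0.03621.
A = 1/(1 + 0.03621) = 0.965.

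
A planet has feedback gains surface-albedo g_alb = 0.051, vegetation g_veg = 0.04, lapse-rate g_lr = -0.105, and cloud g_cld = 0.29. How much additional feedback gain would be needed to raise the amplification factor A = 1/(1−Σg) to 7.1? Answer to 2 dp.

0.58

Current total gain = 0.276.
Target gain for A = 7.1: g* = 1 − 1/7.1 = 0.8592.
Additional gain needed = 0.8592 − 0.276 = 0.58.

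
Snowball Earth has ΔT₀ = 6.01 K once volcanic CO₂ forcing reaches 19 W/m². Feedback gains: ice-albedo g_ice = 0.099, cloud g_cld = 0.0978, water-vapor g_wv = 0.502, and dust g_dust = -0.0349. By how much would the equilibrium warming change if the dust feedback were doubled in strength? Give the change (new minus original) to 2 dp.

-1.68 K

Original: g = 0.6639, ΔT = 6.01/(1−0.6639) = 17.8816 K.
With doubled dust: g' = 0.629, ΔT' = 6.01/(1−0.629) = 16.1995 K.
Change = 16.1995 − 17.8816 = -1.68 K.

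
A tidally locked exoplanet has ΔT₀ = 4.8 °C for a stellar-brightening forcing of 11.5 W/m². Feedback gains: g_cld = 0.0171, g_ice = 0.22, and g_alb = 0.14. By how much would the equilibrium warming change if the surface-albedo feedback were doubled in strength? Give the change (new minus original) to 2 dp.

2.23 °C

Original: g = 0.3771, ΔT = 4.8/(1−0.3771) = 7.7059 °C.
With doubled surface-albedo: g' = 0.5171, ΔT' = 4.8/(1−0.5171) = 9.9399 °C.
Change = 9.9399 − 7.7059 = 2.23 °C.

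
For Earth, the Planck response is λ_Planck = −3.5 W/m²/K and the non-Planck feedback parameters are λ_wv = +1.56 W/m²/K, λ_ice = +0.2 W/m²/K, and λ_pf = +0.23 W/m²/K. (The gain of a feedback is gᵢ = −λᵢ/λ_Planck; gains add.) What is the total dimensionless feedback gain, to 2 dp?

Convert to gains: g_wv = 1.56/3.5 = 0.4457; g_ice = 0.2/3.5 = 0.05714; g_pf = 0.23/3.5 = 0.06571.
Total gain g = 0.56855.

0.57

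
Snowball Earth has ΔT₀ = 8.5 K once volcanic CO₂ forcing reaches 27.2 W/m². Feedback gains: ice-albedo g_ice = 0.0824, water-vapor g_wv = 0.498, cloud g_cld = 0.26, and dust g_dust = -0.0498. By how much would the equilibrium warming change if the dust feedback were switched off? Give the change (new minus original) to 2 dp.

Original: g = 0.7906, ΔT = 8.5/(1−0.7906) = 40.5922 K.
Without dust: g' = 0.8404, ΔT' = 8.5/(1−0.8404) = 53.2581 K.
Change = 53.2581 − 40.5922 = 12.67 K.

12.67 K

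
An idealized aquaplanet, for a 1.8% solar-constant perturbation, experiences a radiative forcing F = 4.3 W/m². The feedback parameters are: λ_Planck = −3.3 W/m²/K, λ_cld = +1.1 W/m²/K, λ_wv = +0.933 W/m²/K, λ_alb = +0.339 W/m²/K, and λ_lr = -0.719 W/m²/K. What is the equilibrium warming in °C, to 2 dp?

Net feedback parameter λ = (−3.3) + (+1.1) + (+0.933) + (+0.339) + (-0.719) = -1.647 W/m²/K.
ΔT = −F/λ = −4.3/(-1.647) = 2.61 °C.

2.61 °C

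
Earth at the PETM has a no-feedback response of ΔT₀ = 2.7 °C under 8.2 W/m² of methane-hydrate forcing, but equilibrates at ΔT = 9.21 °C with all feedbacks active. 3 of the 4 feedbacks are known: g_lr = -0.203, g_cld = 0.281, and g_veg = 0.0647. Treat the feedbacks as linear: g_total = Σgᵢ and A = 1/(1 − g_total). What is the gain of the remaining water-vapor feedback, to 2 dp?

0.56

Amplification A = ΔT/ΔT₀ = 9.21/2.7 = 3.411.
Total gain g = 1 − 1/A = 1 − 1/3.411 = 0.7068.
Known gains sum to -0.203 + 0.281 + 0.0647 = 0.1427.
g_wv = 0.7068 − 0.1427 = 0.56.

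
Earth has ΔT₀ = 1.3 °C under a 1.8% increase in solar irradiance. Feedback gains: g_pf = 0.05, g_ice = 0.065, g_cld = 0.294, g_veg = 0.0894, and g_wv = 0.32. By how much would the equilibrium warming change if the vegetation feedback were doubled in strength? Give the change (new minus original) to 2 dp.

6.94 °C

Original: g = 0.8184, ΔT = 1.3/(1−0.8184) = 7.1586 °C.
With doubled vegetation: g' = 0.9078, ΔT' = 1.3/(1−0.9078) = 14.0998 °C.
Change = 14.0998 − 7.1586 = 6.94 °C.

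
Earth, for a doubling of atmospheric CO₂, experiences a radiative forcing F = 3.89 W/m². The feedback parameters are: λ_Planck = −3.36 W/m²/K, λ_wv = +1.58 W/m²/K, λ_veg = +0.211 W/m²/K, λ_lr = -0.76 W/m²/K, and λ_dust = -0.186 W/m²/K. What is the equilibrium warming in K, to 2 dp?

1.55 K

Net feedback parameter λ = (−3.36) + (+1.58) + (+0.211) + (-0.76) + (-0.186) = -2.515 W/m²/K.
ΔT = −F/λ = −3.89/(-2.515) = 1.55 K.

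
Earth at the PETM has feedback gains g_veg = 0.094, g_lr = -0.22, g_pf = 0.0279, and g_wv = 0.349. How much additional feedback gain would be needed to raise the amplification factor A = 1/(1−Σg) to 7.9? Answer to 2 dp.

0.62

Current total gain = 0.2509.
Target gain for A = 7.9: g* = 1 − 1/7.9 = 0.8734.
Additional gain needed = 0.8734 − 0.2509 = 0.62.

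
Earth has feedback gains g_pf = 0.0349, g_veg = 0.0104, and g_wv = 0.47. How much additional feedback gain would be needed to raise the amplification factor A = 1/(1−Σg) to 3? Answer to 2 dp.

0.15

Current total gain = 0.5153.
Target gain for A = 3: g* = 1 − 1/3 = 0.6667.
Additional gain needed = 0.6667 − 0.5153 = 0.15.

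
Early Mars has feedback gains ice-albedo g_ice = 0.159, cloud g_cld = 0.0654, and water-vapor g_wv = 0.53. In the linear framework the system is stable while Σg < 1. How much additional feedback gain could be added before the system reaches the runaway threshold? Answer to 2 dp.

Current total gain = 0.159 + 0.0654 + 0.53 = 0.7544.
Margin to runaway = 1 − 0.7544 = 0.25.

0.25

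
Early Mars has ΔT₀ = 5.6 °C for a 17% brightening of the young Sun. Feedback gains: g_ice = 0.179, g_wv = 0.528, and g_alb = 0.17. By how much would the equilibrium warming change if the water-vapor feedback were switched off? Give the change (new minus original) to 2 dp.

-36.93 °C

Original: g = 0.877, ΔT = 5.6/(1−0.877) = 45.5285 °C.
Without water-vapor: g' = 0.349, ΔT' = 5.6/(1−0.349) = 8.6022 °C.
Change = 8.6022 − 45.5285 = -36.93 °C.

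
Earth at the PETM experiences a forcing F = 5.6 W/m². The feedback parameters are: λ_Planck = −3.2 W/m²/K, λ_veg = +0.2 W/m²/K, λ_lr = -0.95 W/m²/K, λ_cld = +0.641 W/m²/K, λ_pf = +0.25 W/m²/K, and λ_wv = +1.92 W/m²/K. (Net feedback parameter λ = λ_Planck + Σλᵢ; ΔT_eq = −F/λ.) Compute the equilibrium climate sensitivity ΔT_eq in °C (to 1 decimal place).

Net feedback parameter λ = (−3.2) + (+0.2) + (-0.95) + (+0.641) + (+0.25) + (+1.92) = -1.139 W/m²/K.
ΔT = −F/λ = −5.6/(-1.139) = 4.9 °C.

4.9 °C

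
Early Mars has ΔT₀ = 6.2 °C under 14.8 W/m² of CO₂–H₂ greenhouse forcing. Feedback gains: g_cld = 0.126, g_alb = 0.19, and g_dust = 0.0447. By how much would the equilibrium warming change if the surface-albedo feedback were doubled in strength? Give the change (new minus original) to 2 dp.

4.10 °C

Original: g = 0.3607, ΔT = 6.2/(1−0.3607) = 9.6981 °C.
With doubled surface-albedo: g' = 0.5507, ΔT' = 6.2/(1−0.5507) = 13.7992 °C.
Change = 13.7992 − 9.6981 = 4.10 °C.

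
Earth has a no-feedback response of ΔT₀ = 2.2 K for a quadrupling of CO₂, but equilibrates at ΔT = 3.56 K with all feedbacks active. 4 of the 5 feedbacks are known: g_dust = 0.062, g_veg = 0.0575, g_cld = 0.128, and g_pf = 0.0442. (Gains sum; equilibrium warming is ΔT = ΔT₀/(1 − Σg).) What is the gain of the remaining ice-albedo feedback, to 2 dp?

0.09

Amplification A = ΔT/ΔT₀ = 3.56/2.2 = 1.618.
Total gain g = 1 − 1/A = 1 − 1/1.618 = 0.382.
Known gains sum to 0.062 + 0.0575 + 0.128 + 0.0442 = 0.2917.
g_ice = 0.382 − 0.2917 = 0.09.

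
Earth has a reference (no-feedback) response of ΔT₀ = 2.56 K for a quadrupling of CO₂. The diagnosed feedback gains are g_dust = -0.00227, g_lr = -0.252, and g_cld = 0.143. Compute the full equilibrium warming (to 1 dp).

Total gain g = -0.00227 − 0.252 + 0.143 = -0.11127.
Amplification A = 1/(1 + 0.11127) = 0.8999.
ΔT = 2.56 × 0.8999 = 2.3 K.

2.3 K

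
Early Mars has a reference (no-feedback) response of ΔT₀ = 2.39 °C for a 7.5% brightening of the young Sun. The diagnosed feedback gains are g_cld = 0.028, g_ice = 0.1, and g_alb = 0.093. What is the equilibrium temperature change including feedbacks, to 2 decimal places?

Total gain g = 0.028 + 0.1 + 0.093 = 0.221.
Amplification A = 1/(1 − 0.221) = 1.284.
ΔT = 2.39 × 1.284 = 3.07 °C.

3.07 °C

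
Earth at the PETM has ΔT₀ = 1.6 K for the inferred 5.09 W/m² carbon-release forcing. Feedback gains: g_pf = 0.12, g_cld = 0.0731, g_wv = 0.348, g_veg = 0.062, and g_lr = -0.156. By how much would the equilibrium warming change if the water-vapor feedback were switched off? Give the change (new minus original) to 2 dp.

-1.12 K

Original: g = 0.4471, ΔT = 1.6/(1−0.4471) = 2.8938 K.
Without water-vapor: g' = 0.0991, ΔT' = 1.6/(1−0.0991) = 1.7760 K.
Change = 1.7760 − 2.8938 = -1.12 K.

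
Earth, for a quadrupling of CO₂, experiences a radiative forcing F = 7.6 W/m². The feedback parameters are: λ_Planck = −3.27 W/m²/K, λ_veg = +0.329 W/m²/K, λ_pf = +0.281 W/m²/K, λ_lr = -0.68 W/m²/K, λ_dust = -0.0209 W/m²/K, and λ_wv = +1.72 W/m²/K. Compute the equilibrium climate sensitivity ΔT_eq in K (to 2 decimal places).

Net feedback parameter λ = (−3.27) + (+0.329) + (+0.281) + (-0.68) + (-0.0209) + (+1.72) = -1.6409 W/m²/K.
ΔT = −F/λ = −7.6/(-1.6409) = 4.63 K.

4.63 K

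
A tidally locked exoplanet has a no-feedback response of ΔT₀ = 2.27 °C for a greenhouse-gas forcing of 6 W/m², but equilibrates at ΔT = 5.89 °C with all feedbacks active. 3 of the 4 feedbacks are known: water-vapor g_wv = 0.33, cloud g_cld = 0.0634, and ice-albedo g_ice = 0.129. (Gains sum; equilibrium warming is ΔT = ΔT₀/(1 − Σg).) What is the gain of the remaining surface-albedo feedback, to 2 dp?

0.09

Amplification A = ΔT/ΔT₀ = 5.89/2.27 = 2.595.
Total gain g = 1 − 1/A = 1 − 1/2.595 = 0.6146.
Known gains sum to 0.33 + 0.0634 + 0.129 = 0.5224.
g_alb = 0.6146 − 0.5224 = 0.09.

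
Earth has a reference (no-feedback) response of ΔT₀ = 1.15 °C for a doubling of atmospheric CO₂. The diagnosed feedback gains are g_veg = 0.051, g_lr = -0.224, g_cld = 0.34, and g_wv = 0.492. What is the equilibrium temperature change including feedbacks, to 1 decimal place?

3.4 °C

Total gain g = 0.051 − 0.224 + 0.34 + 0.492 = 0.659.
Amplification A = 1/(1 − 0.659) = 2.933.
ΔT = 1.15 × 2.933 = 3.4 °C.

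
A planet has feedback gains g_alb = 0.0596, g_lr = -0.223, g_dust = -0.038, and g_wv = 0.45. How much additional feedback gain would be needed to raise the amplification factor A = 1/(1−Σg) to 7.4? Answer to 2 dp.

0.62

Current total gain = 0.2486.
Target gain for A = 7.4: g* = 1 − 1/7.4 = 0.8649.
Additional gain needed = 0.8649 − 0.2486 = 0.62.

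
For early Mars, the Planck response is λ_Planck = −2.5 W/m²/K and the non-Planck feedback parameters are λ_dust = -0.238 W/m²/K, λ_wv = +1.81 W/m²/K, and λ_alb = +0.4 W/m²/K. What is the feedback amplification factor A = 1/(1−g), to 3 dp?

4.735

Convert to gains: g_dust = -0.238/2.5 = -0.0952; g_wv = 1.81/2.5 = 0.724; g_alb = 0.4/2.5 = 0.16.
Total gain g = 0.7888.
A = 1/(1 − 0.7888) = 4.735.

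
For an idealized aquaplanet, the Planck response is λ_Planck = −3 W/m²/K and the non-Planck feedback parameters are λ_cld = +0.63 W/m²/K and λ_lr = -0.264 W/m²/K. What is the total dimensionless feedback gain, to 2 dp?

0.12

Convert to gains: g_cld = 0.63/3 = 0.21; g_lr = -0.264/3 = -0.088.
Total gain g = 0.122.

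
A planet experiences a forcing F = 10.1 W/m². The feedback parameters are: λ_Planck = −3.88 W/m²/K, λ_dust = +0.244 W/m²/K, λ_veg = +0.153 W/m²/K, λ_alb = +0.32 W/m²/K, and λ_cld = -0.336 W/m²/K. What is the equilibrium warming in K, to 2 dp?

2.89 K

Net feedback parameter λ = (−3.88) + (+0.244) + (+0.153) + (+0.32) + (-0.336) = -3.499 W/m²/K.
ΔT = −F/λ = −10.1/(-3.499) = 2.89 K.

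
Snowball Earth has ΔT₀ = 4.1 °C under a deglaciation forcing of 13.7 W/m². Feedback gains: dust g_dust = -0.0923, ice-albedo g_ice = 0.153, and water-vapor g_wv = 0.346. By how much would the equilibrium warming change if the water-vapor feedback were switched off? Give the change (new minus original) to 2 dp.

Original: g = 0.4067, ΔT = 4.1/(1−0.4067) = 6.9105 °C.
Without water-vapor: g' = 0.0607, ΔT' = 4.1/(1−0.0607) = 4.3650 °C.
Change = 4.3650 − 6.9105 = -2.55 °C.

-2.55 °C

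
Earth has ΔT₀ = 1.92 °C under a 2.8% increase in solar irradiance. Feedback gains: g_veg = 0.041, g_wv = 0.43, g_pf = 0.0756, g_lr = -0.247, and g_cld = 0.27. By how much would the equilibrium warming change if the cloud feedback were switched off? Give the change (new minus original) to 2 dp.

Original: g = 0.5696, ΔT = 1.92/(1−0.5696) = 4.4610 °C.
Without cloud: g' = 0.2996, ΔT' = 1.92/(1−0.2996) = 2.7413 °C.
Change = 2.7413 − 4.4610 = -1.72 °C.

-1.72 °C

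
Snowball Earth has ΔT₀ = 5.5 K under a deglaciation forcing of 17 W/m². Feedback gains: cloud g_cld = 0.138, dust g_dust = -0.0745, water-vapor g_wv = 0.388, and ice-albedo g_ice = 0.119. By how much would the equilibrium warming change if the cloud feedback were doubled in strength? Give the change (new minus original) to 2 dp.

Original: g = 0.5705, ΔT = 5.5/(1−0.5705) = 12.8056 K.
With doubled cloud: g' = 0.7085, ΔT' = 5.5/(1−0.7085) = 18.8679 K.
Change = 18.8679 − 12.8056 = 6.06 K.

6.06 K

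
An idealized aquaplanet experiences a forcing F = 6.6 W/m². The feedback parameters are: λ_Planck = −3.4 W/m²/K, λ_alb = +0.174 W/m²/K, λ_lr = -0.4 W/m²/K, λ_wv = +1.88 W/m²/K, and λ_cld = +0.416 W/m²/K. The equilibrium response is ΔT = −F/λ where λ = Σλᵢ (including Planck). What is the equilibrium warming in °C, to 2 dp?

Net feedback parameter λ = (−3.4) + (+0.174) + (-0.4) + (+1.88) + (+0.416) = -1.33 W/m²/K.
ΔT = −F/λ = −6.6/(-1.33) = 4.96 °C.

4.96 °C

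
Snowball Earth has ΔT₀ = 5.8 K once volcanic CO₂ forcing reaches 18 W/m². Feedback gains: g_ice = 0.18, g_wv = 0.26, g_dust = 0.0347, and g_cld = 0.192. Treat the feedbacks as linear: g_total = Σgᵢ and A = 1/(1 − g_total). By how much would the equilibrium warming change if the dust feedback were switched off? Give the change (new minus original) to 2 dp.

Original: g = 0.6667, ΔT = 5.8/(1−0.6667) = 17.4017 K.
Without dust: g' = 0.632, ΔT' = 5.8/(1−0.632) = 15.7609 K.
Change = 15.7609 − 17.4017 = -1.64 K.

-1.64 K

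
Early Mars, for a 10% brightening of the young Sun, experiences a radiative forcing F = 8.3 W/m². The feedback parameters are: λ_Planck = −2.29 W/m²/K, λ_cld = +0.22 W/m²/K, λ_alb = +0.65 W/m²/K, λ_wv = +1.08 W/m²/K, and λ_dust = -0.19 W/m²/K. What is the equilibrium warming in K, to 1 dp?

15.7 K

Net feedback parameter λ = (−2.29) + (+0.22) + (+0.65) + (+1.08) + (-0.19) = -0.53 W/m²/K.
ΔT = −F/λ = −8.3/(-0.53) = 15.7 K.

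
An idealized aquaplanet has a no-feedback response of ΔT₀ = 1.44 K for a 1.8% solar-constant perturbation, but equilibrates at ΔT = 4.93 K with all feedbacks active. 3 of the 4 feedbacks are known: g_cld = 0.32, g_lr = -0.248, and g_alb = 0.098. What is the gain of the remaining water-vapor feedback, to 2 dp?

0.54

Amplification A = ΔT/ΔT₀ = 4.93/1.44 = 3.424.
Total gain g = 1 − 1/A = 1 − 1/3.424 = 0.7079.
Known gains sum to 0.32 − 0.248 + 0.098 = 0.17.
g_wv = 0.7079 − 0.17 = 0.54.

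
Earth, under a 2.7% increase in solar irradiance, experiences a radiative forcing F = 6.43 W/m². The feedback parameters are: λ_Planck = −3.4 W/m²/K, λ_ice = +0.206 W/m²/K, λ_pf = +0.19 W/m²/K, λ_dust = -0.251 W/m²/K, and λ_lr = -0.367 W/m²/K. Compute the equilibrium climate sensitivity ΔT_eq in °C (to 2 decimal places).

1.78 °C

Net feedback parameter λ = (−3.4) + (+0.206) + (+0.19) + (-0.251) + (-0.367) = -3.622 W/m²/K.
ΔT = −F/λ = −6.43/(-3.622) = 1.78 °C.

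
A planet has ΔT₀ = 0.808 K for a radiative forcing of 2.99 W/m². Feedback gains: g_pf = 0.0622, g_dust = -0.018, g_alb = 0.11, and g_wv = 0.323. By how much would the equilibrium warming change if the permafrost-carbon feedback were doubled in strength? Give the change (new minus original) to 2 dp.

0.21 K

Original: g = 0.4772, ΔT = 0.808/(1−0.4772) = 1.5455 K.
With doubled permafrost-carbon: g' = 0.5394, ΔT' = 0.808/(1−0.5394) = 1.7542 K.
Change = 1.7542 − 1.5455 = 0.21 K.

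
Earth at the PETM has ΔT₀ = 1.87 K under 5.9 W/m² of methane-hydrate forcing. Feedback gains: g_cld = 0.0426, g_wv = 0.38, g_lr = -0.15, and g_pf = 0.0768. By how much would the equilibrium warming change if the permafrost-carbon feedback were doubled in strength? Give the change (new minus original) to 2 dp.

0.38 K

Original: g = 0.3494, ΔT = 1.87/(1−0.3494) = 2.8743 K.
With doubled permafrost-carbon: g' = 0.4262, ΔT' = 1.87/(1−0.4262) = 3.2590 K.
Change = 3.2590 − 2.8743 = 0.38 K.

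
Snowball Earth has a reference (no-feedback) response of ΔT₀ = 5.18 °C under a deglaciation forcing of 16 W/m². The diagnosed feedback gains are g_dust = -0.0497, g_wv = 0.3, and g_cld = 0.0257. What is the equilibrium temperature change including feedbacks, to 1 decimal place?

Total gain g = -0.0497 + 0.3 + 0.0257 = 0.276.
Amplification A = 1/(1 − 0.276) = 1.381.
ΔT = 5.18 × 1.381 = 7.2 °C.

7.2 °C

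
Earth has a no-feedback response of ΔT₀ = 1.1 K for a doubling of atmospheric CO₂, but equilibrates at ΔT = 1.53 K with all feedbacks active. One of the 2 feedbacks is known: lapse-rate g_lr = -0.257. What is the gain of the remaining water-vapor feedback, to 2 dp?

0.54

Amplification A = ΔT/ΔT₀ = 1.53/1.1 = 1.391.
Total gain g = 1 − 1/A = 1 − 1/1.391 = 0.2811.
The known gain is -0.257.
g_wv = 0.2811 + 0.257 = 0.54.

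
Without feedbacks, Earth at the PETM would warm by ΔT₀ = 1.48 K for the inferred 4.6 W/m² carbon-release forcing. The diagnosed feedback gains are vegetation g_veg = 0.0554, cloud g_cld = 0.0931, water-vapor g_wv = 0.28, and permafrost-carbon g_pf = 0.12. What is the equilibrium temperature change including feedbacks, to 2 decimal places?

Total gain g = 0.0554 + 0.0931 + 0.28 + 0.12 = 0.5485.
Amplification A = 1/(1 − 0.5485) = 2.215.
ΔT = 1.48 × 2.215 = 3.28 K.

3.28 K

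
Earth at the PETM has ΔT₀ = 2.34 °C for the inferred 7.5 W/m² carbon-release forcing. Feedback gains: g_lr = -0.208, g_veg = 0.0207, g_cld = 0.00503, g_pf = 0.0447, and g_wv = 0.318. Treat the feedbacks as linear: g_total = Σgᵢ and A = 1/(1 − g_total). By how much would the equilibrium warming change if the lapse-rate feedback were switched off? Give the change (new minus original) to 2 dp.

Original: g = 0.18043, ΔT = 2.34/(1−0.18043) = 2.8552 °C.
Without lapse-rate: g' = 0.38843, ΔT' = 2.34/(1−0.38843) = 3.8262 °C.
Change = 3.8262 − 2.8552 = 0.97 °C.

0.97 °C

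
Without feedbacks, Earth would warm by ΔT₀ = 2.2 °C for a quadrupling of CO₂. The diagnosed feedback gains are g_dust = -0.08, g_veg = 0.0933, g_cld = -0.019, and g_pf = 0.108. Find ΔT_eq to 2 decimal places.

Total gain g = -0.08 + 0.0933 − 0.019 + 0.108 = 0.1023.
Amplification A = 1/(1 − 0.1023) = 1.114.
ΔT = 2.2 × 1.114 = 2.45 °C.

2.45 °C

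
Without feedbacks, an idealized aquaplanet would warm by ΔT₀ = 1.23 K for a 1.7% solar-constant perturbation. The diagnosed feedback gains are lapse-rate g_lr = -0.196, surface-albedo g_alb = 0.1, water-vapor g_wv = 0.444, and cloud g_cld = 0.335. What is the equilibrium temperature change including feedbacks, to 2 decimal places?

Total gain g = -0.196 + 0.1 + 0.444 + 0.335 = 0.683.
Amplification A = 1/(1 − 0.683) = 3.155.
ΔT = 1.23 × 3.155 = 3.88 K.

3.88 K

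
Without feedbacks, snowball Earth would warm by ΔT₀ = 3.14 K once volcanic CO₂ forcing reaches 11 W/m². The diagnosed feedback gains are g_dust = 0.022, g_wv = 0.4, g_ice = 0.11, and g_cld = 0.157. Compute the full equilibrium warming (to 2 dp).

10.10 K

Total gain g = 0.022 + 0.4 + 0.11 + 0.157 = 0.689.
Amplification A = 1/(1 − 0.689) = 3.215.
ΔT = 3.14 × 3.215 = 10.10 K.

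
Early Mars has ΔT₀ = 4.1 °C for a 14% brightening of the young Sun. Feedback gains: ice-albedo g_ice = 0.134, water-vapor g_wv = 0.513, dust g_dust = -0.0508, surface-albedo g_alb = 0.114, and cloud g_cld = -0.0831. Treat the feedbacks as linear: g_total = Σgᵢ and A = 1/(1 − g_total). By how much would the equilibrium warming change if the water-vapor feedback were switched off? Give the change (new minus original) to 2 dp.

Original: g = 0.6271, ΔT = 4.1/(1−0.6271) = 10.9949 °C.
Without water-vapor: g' = 0.1141, ΔT' = 4.1/(1−0.1141) = 4.6281 °C.
Change = 4.6281 − 10.9949 = -6.37 °C.

-6.37 °C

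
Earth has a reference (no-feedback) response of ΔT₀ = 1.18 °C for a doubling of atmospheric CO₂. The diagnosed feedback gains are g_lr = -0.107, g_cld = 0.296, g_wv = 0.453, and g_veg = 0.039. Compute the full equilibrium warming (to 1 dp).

3.7 °C

Total gain g = -0.107 + 0.296 + 0.453 + 0.039 = 0.681.
Amplification A = 1/(1 − 0.681) = 3.135.
ΔT = 1.18 × 3.135 = 3.7 °C.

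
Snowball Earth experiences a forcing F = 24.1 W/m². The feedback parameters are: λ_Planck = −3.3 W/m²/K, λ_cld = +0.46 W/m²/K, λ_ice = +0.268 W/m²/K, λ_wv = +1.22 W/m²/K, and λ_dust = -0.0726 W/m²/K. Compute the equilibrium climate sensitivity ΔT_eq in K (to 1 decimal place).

16.9 K

Net feedback parameter λ = (−3.3) + (+0.46) + (+0.268) + (+1.22) + (-0.0726) = -1.4246 W/m²/K.
ΔT = −F/λ = −24.1/(-1.4246) = 16.9 K.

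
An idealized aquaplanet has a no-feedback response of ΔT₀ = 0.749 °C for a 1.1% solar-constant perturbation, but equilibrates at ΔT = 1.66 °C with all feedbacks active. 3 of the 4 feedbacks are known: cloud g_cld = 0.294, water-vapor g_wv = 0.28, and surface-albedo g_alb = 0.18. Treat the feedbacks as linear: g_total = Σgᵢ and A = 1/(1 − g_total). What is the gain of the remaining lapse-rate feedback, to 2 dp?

-0.21

Amplification A = ΔT/ΔT₀ = 1.66/0.749 = 2.216.
Total gain g = 1 − 1/A = 1 − 1/2.216 = 0.5487.
Known gains sum to 0.294 + 0.28 + 0.18 = 0.754.
g_lr = 0.5487 − 0.754 = -0.21.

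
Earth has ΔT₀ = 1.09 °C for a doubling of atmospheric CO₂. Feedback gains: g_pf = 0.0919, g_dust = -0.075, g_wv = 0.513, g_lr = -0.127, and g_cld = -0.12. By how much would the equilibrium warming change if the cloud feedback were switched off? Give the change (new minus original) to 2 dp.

Original: g = 0.2829, ΔT = 1.09/(1−0.2829) = 1.5200 °C.
Without cloud: g' = 0.4029, ΔT' = 1.09/(1−0.4029) = 1.8255 °C.
Change = 1.8255 − 1.5200 = 0.31 °C.

0.31 °C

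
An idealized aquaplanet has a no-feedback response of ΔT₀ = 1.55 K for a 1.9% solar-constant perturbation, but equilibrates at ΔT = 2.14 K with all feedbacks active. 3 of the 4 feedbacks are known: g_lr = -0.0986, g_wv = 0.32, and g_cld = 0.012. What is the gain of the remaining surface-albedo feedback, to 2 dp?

Amplification A = ΔT/ΔT₀ = 2.14/1.55 = 1.381.
Total gain g = 1 − 1/A = 1 − 1/1.381 = 0.2759.
Known gains sum to -0.0986 + 0.32 + 0.012 = 0.2334.
g_alb = 0.2759 − 0.2334 = 0.04.

0.04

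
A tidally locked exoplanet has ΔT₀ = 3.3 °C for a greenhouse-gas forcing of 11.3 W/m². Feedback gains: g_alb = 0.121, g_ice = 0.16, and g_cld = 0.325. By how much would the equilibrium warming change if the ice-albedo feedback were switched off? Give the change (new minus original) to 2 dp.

Original: g = 0.606, ΔT = 3.3/(1−0.606) = 8.3756 °C.
Without ice-albedo: g' = 0.446, ΔT' = 3.3/(1−0.446) = 5.9567 °C.
Change = 5.9567 − 8.3756 = -2.42 °C.

-2.42 °C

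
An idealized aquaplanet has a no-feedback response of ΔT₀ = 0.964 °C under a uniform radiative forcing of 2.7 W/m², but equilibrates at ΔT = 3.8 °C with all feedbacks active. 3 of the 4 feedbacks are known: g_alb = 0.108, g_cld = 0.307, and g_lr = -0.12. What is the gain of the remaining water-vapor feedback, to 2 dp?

0.45

Amplification A = ΔT/ΔT₀ = 3.8/0.964 = 3.942.
Total gain g = 1 − 1/A = 1 − 1/3.942 = 0.7463.
Known gains sum to 0.108 + 0.307 − 0.12 = 0.295.
g_wv = 0.7463 − 0.295 = 0.45.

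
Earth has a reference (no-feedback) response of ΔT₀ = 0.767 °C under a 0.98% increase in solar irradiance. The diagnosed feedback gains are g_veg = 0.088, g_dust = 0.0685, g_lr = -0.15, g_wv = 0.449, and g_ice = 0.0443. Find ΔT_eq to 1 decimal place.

Total gain g = 0.088 + 0.0685 − 0.15 + 0.449 + 0.0443 = 0.4998.
Amplification A = 1/(1 − 0.4998) = 1.999.
ΔT = 0.767 × 1.999 = 1.5 °C.

1.5 °C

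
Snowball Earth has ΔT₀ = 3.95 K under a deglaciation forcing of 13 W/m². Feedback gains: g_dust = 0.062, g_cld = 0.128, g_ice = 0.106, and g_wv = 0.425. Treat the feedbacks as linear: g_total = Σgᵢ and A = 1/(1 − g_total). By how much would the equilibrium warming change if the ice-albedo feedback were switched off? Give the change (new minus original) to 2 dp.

Original: g = 0.721, ΔT = 3.95/(1−0.721) = 14.1577 K.
Without ice-albedo: g' = 0.615, ΔT' = 3.95/(1−0.615) = 10.2597 K.
Change = 10.2597 − 14.1577 = -3.90 K.

-3.90 K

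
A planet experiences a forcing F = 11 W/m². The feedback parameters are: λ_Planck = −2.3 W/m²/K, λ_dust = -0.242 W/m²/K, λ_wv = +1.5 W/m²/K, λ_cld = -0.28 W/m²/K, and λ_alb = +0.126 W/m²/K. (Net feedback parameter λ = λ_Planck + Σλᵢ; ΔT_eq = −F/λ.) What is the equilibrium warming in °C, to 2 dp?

9.20 °C

Net feedback parameter λ = (−2.3) + (-0.242) + (+1.5) + (-0.28) + (+0.126) = -1.196 W/m²/K.
ΔT = −F/λ = −11/(-1.196) = 9.20 °C.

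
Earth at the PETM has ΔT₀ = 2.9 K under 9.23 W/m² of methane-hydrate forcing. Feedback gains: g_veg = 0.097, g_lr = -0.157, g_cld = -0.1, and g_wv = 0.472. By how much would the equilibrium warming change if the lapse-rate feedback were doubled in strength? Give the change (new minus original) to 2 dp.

-0.78 K

Original: g = 0.312, ΔT = 2.9/(1−0.312) = 4.2151 K.
With doubled lapse-rate: g' = 0.155, ΔT' = 2.9/(1−0.155) = 3.4320 K.
Change = 3.4320 − 4.2151 = -0.78 K.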